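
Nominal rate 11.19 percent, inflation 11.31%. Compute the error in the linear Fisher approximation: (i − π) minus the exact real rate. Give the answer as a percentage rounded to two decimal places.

-0.01%

Approximate: r ≈ 11.190% − 11.310% = -0.1200%
Exact: (1 + 0.1119)/(1 + 0.1131) − 1 = -0.1078%
Error = -0.1200% − (-0.1078%) = -0.0122% → -0.01%.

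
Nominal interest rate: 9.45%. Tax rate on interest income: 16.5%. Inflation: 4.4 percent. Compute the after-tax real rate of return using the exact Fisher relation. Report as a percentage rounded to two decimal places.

3.34%

After-tax nominal return = 9.45% × (1 − 0.165) = 7.89075%.
1 + r = 1.0789075 / 1.04400 = 1.033436
After-tax real rate = 1.033436 − 1 → 3.34%.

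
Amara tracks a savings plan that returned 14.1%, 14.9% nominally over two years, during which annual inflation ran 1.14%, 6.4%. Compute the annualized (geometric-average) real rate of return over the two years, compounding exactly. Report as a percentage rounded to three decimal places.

Compound the nominal returns: 1.1410 × 1.1490 = 1.31100900.
Compound inflation: 1.0114 × 1.0640 = 1.07612960.
Deflate: 1.31100900 / 1.07612960 = 1.21826312.
Annualized real rate = 1.21826312^(1/2) − 1 = 10.3750% → 10.375%.

10.375%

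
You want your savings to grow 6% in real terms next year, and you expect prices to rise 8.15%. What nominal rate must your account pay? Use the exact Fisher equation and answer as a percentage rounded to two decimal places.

(1 + i) = (1 + r)(1 + π) = 1.06000 × 1.08150 = 1.14639
i = 1.14639 − 1, so the required nominal rate is 14.64%.

14.64%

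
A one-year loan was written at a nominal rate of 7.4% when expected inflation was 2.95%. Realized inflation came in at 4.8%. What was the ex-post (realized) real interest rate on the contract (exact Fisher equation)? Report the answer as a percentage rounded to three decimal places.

2.481%

Ex-post: (1 + 0.0740)/(1 + 0.0480) − 1 = 2.4809%
So the realized real rate is 2.481%.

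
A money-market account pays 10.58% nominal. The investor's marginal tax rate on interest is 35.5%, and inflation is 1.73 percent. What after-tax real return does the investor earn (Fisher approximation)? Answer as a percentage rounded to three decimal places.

After-tax nominal return = 10.58% × (1 − 0.355) = 6.8241%.
r ≈ 6.8241% − 1.73% → 5.094%.

5.094%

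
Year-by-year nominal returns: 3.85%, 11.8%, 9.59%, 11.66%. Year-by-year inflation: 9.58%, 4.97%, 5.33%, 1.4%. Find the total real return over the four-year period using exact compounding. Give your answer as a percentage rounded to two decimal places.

Nominal growth factor = 1.0385 × 1.1180 × 1.0959 × 1.1166 = 1.420747
Price-level growth factor = 1.0958 × 1.0497 × 1.0533 × 1.0140 = 1.228532
Real growth factor = 1.420747 / 1.228532 = 1.156459
Total real return = 1.156459 − 1 → 15.65%.

15.65%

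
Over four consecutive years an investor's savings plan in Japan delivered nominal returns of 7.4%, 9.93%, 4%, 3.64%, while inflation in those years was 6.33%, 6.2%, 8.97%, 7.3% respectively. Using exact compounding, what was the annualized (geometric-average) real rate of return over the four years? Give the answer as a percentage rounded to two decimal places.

-0.92%

Compound the nominal returns: 1.0740 × 1.0993 × 1.0400 × 1.0364 = 1.27256875.
Compound inflation: 1.0633 × 1.0620 × 1.0897 × 1.0730 = 1.32034372.
Deflate: 1.27256875 / 1.32034372 = 0.96381626.
Annualized real rate = 0.96381626^(1/4) − 1 = -0.9171% → -0.92%.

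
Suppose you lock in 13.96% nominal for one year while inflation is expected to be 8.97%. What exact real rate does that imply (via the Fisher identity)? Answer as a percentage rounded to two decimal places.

4.58%

1 + r = 1.13960 / 1.08970 = 1.045792
r = 1.045792 − 1 = 4.5792%, i.e. 4.58%.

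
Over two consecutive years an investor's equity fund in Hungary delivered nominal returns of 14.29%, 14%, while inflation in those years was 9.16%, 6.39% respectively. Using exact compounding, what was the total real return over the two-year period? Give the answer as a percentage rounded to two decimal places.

12.19%

Nominal growth factor = 1.1429 × 1.1400 = 1.302906
Price-level growth factor = 1.0916 × 1.0639 = 1.161353
Real growth factor = 1.302906 / 1.161353 = 1.121886
Total real return = 1.121886 − 1 → 12.19%.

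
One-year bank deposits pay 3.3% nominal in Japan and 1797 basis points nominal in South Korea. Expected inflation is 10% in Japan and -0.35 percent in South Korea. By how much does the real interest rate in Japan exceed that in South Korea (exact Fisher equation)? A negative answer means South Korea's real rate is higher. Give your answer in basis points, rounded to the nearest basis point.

Japan: (1 + 0.0330)/(1 + 0.1000) − 1 = -6.0909%
South Korea: (1 + 0.1797)/(1 − 0.0035) − 1 = 18.3843%
Differential = -6.0909% − 18.3843% = -24.4753% → -2448 basis points.

-2448 basis points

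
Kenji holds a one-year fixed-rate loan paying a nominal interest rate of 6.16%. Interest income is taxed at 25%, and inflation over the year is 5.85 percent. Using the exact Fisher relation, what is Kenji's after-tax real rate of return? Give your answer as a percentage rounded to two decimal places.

After-tax nominal return = 6.16% × (1 − 0.25) = 4.6200%.
1 + r = 1.04620 / 1.05850 = 0.988380
After-tax real rate = 0.988380 − 1 → -1.16%.

-1.16%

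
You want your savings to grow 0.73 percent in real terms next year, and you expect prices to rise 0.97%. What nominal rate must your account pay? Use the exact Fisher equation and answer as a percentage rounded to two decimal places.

1.71%

(1 + i) = (1 + r)(1 + π) = 1.00730 × 1.00970 = 1.01707081
i = 1.01707081 − 1, so the required nominal rate is 1.71%.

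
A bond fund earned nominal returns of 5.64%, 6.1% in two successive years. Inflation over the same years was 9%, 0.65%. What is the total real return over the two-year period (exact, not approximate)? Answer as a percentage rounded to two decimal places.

2.17%

Nominal growth factor = 1.0564 × 1.0610 = 1.120840
Price-level growth factor = 1.0900 × 1.0065 = 1.097085
Real growth factor = 1.120840 / 1.097085 = 1.021653
Total real return = 1.021653 − 1 → 2.17%.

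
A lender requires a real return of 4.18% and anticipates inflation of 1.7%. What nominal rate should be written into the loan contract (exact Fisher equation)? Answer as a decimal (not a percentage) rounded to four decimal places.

0.0595

(1 + i) = (1 + r)(1 + π) = 1.04180 × 1.01700 = 1.0595106
i = 1.0595106 − 1, so the required nominal rate is 0.0595.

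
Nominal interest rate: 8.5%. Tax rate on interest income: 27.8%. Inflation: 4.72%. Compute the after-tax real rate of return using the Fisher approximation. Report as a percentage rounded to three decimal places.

After-tax nominal return = 8.5% × (1 − 0.278) = 6.1370%.
r ≈ 6.1370% − 4.72% → 1.417%.

1.417%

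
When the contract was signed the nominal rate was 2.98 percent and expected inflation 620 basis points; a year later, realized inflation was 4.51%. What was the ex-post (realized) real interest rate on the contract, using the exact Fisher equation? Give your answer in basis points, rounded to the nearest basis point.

Ex-post: (1 + 0.0298)/(1 + 0.0451) − 1 = -1.4640%
So the realized real rate is -146 basis points.

-146 basis points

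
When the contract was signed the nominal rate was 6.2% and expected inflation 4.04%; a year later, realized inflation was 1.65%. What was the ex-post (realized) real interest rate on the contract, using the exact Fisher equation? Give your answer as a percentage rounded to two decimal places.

Ex-post: (1 + 0.0620)/(1 + 0.0165) − 1 = 4.4761%
So the realized real rate is 4.48%.

4.48%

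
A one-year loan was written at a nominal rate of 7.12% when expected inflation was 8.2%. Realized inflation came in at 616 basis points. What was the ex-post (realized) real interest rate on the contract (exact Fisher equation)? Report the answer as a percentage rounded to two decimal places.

0.90%

Ex-post: (1 + 0.0712)/(1 + 0.0616) − 1 = 0.9043%
So the realized real rate is 0.90%.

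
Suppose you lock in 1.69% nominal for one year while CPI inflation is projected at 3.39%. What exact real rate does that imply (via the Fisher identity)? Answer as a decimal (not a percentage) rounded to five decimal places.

By the Fisher identity, 1 + r = (1 + i)/(1 + π).
1 + r = 1.01690 / 1.03390 = 0.983557
r = 0.983557 − 1 = -1.6443%, i.e. -0.01644.

-0.01644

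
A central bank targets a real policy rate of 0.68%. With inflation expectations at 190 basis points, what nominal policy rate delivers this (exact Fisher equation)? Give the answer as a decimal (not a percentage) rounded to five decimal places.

(1 + i) = (1 + r)(1 + π) = 1.00680 × 1.01900 = 1.0259292
i = 1.0259292 − 1, so the required nominal rate is 0.02593.

0.02593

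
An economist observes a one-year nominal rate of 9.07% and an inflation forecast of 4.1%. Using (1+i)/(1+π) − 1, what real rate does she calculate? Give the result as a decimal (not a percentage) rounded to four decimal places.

0.0477

1 + r = 1.09070 / 1.04100 = 1.047743
r = 1.047743 − 1 = 4.7743%, i.e. 0.0477.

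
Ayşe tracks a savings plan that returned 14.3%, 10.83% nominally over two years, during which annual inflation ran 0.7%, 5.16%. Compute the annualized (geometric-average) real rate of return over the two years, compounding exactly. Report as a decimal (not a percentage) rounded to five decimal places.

Nominal growth factor = 1.1430 × 1.1083 = 1.26678690
Price-level growth factor = 1.0070 × 1.0516 = 1.05896120
Real growth factor = 1.26678690 / 1.05896120 = 1.19625431
Annualized real rate = 1.19625431^(1/2) − 1 = 9.3734% → 0.09373.

0.09373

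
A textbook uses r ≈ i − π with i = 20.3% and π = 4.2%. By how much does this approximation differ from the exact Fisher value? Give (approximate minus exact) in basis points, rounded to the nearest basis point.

Approximate: r ≈ 20.300% − 4.200% = 16.1000%
Exact: (1 + 0.2030)/(1 + 0.0420) − 1 = 15.4511%
Error = 16.1000% − 15.4511% = 0.6489% → 65 basis points.

65 basis points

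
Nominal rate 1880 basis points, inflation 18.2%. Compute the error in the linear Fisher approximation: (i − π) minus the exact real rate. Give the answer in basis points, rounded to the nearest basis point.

Approximate: r ≈ 18.800% − 18.200% = 0.6000%
Exact: (1 + 0.1880)/(1 + 0.1820) − 1 = 0.5076%
Error = 0.6000% − 0.5076% = 0.0924% → 9 basis points.

9 basis points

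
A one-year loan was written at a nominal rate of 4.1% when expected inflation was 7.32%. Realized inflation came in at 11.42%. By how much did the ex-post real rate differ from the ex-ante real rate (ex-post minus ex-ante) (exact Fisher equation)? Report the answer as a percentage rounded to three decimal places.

-3.569%

Ex-ante: (1 + 0.0410)/(1 + 0.0732) − 1 = -3.0004%
Ex-post: (1 + 0.0410)/(1 + 0.1142) − 1 = -6.5697%
Difference (ex-post − ex-ante) = -3.5694% → -3.569%.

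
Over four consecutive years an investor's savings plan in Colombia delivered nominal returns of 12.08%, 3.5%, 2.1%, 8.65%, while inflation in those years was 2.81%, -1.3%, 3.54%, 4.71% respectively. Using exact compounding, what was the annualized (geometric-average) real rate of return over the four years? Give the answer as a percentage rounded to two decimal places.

4.00%

Nominal growth factor = 1.1208 × 1.0350 × 1.0210 × 1.0865 = 1.28683820
Price-level growth factor = 1.0281 × 0.9870 × 1.0354 × 1.0471 = 1.10014222
Real growth factor = 1.28683820 / 1.10014222 = 1.16970168
Annualized real rate = 1.16970168^(1/4) − 1 = 3.9965% → 4.00%.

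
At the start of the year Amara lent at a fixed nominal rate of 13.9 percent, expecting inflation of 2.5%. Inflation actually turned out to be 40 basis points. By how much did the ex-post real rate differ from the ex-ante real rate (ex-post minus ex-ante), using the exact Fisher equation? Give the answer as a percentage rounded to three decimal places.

Ex-ante: (1 + 0.1390)/(1 + 0.0250) − 1 = 11.1220%
Ex-post: (1 + 0.1390)/(1 + 0.0040) − 1 = 13.4462%
Difference (ex-post − ex-ante) = 2.3243% → 2.324%.

2.324%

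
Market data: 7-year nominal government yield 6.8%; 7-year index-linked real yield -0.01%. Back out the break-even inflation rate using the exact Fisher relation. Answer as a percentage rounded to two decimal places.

6.81%

(1 + π) = (1 + i)/(1 + r) = 1.06800 / 0.99990 = 1.068107
Break-even inflation = 1.068107 − 1 → 6.81%.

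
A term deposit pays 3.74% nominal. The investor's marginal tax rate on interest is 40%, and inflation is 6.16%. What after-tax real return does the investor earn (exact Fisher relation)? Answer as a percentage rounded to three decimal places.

After-tax nominal return = 3.74% × (1 − 0.4) = 2.2440%.
1 + r = 1.02244 / 1.06160 = 0.963112
After-tax real rate = 0.963112 − 1 → -3.689%.

-3.689%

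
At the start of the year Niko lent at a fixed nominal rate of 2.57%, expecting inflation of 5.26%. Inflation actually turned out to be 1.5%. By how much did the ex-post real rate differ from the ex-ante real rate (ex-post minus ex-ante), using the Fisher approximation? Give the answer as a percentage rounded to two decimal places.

3.76%

Ex-ante: 2.57% − 5.26% = -2.690%
Ex-post: 2.57% − 1.5% = 1.070%
Difference (ex-post − ex-ante) = 3.7600% → 3.76%.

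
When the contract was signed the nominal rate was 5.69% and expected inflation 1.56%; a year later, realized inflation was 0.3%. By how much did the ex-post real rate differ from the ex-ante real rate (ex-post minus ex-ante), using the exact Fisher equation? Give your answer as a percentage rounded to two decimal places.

Ex-ante: (1 + 0.0569)/(1 + 0.0156) − 1 = 4.0666%
Ex-post: (1 + 0.0569)/(1 + 0.0030) − 1 = 5.3739%
Difference (ex-post − ex-ante) = 1.3073% → 1.31%.

1.31%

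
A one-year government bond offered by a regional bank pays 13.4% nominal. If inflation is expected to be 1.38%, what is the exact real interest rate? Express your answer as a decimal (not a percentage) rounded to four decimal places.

1 + r = 1.13400 / 1.01380 = 1.118564
r = 1.118564 − 1 = 11.8564%, i.e. 0.1186.

0.1186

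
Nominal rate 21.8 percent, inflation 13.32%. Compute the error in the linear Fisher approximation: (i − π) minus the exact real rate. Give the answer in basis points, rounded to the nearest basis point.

Approximate: r ≈ 21.800% − 13.320% = 8.4800%
Exact: (1 + 0.2180)/(1 + 0.1332) − 1 = 7.4832%
Error = 8.4800% − 7.4832% = 0.9968% → 100 basis points.

100 basis points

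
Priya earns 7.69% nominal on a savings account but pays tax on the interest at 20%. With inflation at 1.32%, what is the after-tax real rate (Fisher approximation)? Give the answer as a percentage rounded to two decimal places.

After-tax nominal return = 7.69% × (1 − 0.2) = 6.1520%.
r ≈ 6.1520% − 1.32% → 4.83%.

4.83%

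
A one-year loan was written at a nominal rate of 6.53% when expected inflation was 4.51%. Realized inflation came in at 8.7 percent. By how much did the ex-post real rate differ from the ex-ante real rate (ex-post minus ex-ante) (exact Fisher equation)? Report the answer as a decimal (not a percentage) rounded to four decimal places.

-0.0393

Ex-ante: (1 + 0.0653)/(1 + 0.0451) − 1 = 1.9328%
Ex-post: (1 + 0.0653)/(1 + 0.0870) − 1 = -1.9963%
Difference (ex-post − ex-ante) = -3.9291% → -0.0393.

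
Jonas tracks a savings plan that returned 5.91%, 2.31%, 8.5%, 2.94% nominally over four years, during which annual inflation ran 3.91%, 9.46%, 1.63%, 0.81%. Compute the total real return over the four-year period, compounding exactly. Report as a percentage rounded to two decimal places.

Nominal growth factor = 1.0591 × 1.0231 × 1.0850 × 1.0294 = 1.210233
Price-level growth factor = 1.0391 × 1.0946 × 1.0163 × 1.0081 = 1.165302
Real growth factor = 1.210233 / 1.165302 = 1.038558
Total real return = 1.038558 − 1 → 3.86%.

3.86%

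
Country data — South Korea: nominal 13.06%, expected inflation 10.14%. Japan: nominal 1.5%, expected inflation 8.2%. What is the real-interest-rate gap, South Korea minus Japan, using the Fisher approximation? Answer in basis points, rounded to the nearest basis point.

962 basis points

South Korea: 13.06% − 10.14% = 2.920%
Japan: 1.5% − 8.2% = -6.700%
Differential = 9.620% → 962 basis points.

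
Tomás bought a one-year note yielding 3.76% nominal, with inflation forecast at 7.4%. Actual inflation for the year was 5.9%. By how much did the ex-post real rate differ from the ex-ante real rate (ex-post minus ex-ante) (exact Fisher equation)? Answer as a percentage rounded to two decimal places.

1.37%

Ex-ante: (1 + 0.0376)/(1 + 0.0740) − 1 = -3.3892%
Ex-post: (1 + 0.0376)/(1 + 0.0590) − 1 = -2.0208%
Difference (ex-post − ex-ante) = 1.3684% → 1.37%.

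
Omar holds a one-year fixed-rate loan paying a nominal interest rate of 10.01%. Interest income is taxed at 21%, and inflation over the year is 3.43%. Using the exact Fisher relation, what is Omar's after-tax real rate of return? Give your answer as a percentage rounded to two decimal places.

After-tax nominal return = 10.01% × (1 − 0.21) = 7.9079%.
1 + r = 1.079079 / 1.03430 = 1.043294
After-tax real rate = 1.043294 − 1 → 4.33%.

4.33%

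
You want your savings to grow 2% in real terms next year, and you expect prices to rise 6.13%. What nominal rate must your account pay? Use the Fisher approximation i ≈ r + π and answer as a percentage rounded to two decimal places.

i ≈ r + π = 2% + 6.13% = 8.13%.

8.13%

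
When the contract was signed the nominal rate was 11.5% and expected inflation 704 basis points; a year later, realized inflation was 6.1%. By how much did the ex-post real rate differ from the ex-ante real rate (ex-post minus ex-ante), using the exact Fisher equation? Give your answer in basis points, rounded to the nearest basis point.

Ex-ante: (1 + 0.1150)/(1 + 0.0704) − 1 = 4.1667%
Ex-post: (1 + 0.1150)/(1 + 0.0610) − 1 = 5.0895%
Difference (ex-post − ex-ante) = 0.9229% → 92 basis points.

92 basis points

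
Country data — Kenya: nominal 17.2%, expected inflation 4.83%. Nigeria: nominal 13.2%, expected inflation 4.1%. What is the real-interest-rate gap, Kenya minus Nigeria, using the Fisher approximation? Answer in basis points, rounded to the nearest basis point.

Kenya: 17.2% − 4.83% = 12.370%
Nigeria: 13.2% − 4.1% = 9.100%
Differential = 3.270% → 327 basis points.

327 basis points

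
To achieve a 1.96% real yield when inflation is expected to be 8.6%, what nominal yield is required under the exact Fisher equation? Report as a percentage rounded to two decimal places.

10.73%

(1 + i) = (1 + r)(1 + π) = 1.01960 × 1.08600 = 1.1072856
i = 1.1072856 − 1, so the required nominal rate is 10.73%.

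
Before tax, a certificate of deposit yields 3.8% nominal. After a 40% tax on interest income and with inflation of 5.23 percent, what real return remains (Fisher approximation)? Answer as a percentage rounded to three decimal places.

-2.950%

After-tax nominal return = 3.8% × (1 − 0.4) = 2.2800%.
r ≈ 2.2800% − 5.23% → -2.950%.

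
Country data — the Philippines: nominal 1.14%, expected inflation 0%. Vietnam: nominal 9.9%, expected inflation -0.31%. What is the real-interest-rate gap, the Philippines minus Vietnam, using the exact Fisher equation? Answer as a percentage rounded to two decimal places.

-9.10%

The Philippines: (1 + 0.0114)/(1 + 0.0000) − 1 = 1.1400%
Vietnam: (1 + 0.0990)/(1 − 0.0031) − 1 = 10.2417%
Differential = 1.1400% − 10.2417% = -9.1017% → -9.10%.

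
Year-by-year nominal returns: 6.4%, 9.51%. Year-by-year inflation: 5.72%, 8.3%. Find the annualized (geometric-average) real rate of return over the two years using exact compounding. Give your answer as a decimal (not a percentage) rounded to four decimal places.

Nominal growth factor = 1.0640 × 1.0951 = 1.16518640
Price-level growth factor = 1.0572 × 1.0830 = 1.14494760
Real growth factor = 1.16518640 / 1.14494760 = 1.01767662
Annualized real rate = 1.01767662^(1/2) − 1 = 0.8800% → 0.0088.

0.0088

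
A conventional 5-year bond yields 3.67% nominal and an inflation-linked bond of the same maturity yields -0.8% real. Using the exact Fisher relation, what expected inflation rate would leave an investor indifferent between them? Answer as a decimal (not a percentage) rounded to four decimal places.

(1 + π) = (1 + i)/(1 + r) = 1.03670 / 0.99200 = 1.045060
Break-even inflation = 1.045060 − 1 → 0.0451.

0.0451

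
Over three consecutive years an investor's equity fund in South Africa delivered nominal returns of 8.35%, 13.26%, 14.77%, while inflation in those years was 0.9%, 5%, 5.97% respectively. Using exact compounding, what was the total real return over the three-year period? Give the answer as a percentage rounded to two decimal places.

Compound the nominal returns: 1.0835 × 1.1326 × 1.1477 = 1.408425.
Compound inflation: 1.0090 × 1.0500 × 1.0597 = 1.122699.
Deflate: 1.408425 / 1.122699 = 1.254499.
Total real return = 1.254499 − 1 → 25.45%.

25.45%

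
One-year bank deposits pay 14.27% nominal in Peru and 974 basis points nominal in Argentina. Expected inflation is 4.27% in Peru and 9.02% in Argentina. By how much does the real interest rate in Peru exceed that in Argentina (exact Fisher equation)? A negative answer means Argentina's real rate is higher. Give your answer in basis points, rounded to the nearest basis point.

893 basis points

Peru: (1 + 0.1427)/(1 + 0.0427) − 1 = 9.5905%
Argentina: (1 + 0.0974)/(1 + 0.0902) − 1 = 0.6604%
Differential = 9.5905% − 0.6604% = 8.9301% → 893 basis points.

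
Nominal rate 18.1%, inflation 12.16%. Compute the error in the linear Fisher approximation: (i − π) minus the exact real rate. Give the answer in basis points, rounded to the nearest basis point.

Approximate: r ≈ 18.100% − 12.160% = 5.9400%
Exact: (1 + 0.1810)/(1 + 0.1216) − 1 = 5.2960%
Error = 5.9400% − 5.2960% = 0.6440% → 64 basis points.

64 basis points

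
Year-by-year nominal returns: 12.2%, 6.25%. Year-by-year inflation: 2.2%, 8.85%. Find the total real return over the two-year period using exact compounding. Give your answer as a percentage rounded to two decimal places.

7.16%

Compound the nominal returns: 1.1220 × 1.0625 = 1.192125.
Compound inflation: 1.0220 × 1.0885 = 1.112447.
Deflate: 1.192125 / 1.112447 = 1.071624.
Total real return = 1.071624 − 1 → 7.16%.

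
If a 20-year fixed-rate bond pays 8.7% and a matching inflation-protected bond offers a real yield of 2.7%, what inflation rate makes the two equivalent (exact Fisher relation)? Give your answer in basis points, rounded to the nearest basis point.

(1 + π) = (1 + i)/(1 + r) = 1.08700 / 1.02700 = 1.058423
Break-even inflation = 1.058423 − 1 → 584 basis points.

584 basis points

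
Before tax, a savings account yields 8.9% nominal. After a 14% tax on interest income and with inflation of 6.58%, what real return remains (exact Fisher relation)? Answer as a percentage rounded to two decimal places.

1.01%

After-tax nominal return = 8.9% × (1 − 0.14) = 7.6540%.
1 + r = 1.07654 / 1.06580 = 1.010077
After-tax real rate = 1.010077 − 1 → 1.01%.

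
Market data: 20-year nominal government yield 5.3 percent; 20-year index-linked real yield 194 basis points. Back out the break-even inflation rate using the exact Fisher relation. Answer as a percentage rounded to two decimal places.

3.30%

(1 + π) = (1 + i)/(1 + r) = 1.05300 / 1.01940 = 1.032961
Break-even inflation = 1.032961 − 1 → 3.30%.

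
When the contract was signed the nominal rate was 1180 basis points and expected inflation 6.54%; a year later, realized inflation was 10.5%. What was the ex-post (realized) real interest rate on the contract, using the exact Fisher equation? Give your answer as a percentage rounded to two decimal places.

1.18%

Ex-post: (1 + 0.1180)/(1 + 0.1050) − 1 = 1.1765%
So the realized real rate is 1.18%.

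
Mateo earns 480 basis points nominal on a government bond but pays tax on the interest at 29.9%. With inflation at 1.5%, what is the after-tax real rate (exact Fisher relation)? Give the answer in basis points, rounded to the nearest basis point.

After-tax nominal return = 4.8% × (1 − 0.299) = 3.3648%.
1 + r = 1.033648 / 1.01500 = 1.018372
After-tax real rate = 1.018372 − 1 → 184 basis points.

184 basis points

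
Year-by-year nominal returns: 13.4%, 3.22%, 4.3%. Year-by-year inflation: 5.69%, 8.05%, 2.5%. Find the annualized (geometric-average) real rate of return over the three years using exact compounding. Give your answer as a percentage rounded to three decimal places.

1.413%

Compound the nominal returns: 1.1340 × 1.0322 × 1.0430 = 1.22084694.
Compound inflation: 1.0569 × 1.0805 × 1.0250 = 1.17052996.
Deflate: 1.22084694 / 1.17052996 = 1.04298649.
Annualized real rate = 1.04298649^(1/3) − 1 = 1.4128% → 1.413%.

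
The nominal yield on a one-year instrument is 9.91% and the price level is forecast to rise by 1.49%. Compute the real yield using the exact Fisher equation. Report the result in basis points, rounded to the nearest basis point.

1 + r = 1.09910 / 1.01490 = 1.082964
r = 1.082964 − 1 = 8.2964%, i.e. 830 basis points.

830 basis points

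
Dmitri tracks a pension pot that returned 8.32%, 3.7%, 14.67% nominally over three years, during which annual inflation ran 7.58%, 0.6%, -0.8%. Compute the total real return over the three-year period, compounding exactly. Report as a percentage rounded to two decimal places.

Nominal growth factor = 1.0832 × 1.0370 × 1.1467 = 1.288063
Price-level growth factor = 1.0758 × 1.0060 × 0.9920 = 1.073597
Real growth factor = 1.288063 / 1.073597 = 1.199765
Total real return = 1.199765 − 1 → 19.98%.

19.98%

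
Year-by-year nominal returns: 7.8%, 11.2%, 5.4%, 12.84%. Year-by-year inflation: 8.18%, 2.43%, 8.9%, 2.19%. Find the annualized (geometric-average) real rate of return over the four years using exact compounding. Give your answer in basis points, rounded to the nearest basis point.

369 basis points

Compound the nominal returns: 1.0780 × 1.1120 × 1.0540 × 1.1284 = 1.42569700.
Compound inflation: 1.0818 × 1.0243 × 1.0890 × 1.0219 = 1.23313444.
Deflate: 1.42569700 / 1.23313444 = 1.15615699.
Annualized real rate = 1.15615699^(1/4) − 1 = 3.6941% → 369 basis points.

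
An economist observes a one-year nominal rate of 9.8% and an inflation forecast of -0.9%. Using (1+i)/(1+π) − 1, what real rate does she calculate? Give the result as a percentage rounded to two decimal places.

10.80%

By the Fisher identity, 1 + r = (1 + i)/(1 + π).
1 + r = 1.09800 / 0.99100 = 1.107972
r = 1.107972 − 1 = 10.7972%, i.e. 10.80%.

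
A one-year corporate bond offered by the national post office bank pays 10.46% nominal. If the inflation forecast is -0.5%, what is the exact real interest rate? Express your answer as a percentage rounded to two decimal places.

11.02%

By the Fisher equation, 1 + r = (1 + i)/(1 + π).
1 + r = 1.10460 / 0.99500 = 1.110151
r = 1.110151 − 1 = 11.0151%, i.e. 11.02%.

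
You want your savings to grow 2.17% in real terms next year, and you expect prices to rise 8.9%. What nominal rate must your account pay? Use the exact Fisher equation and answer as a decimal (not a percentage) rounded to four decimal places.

0.1126

(1 + i) = (1 + r)(1 + π) = 1.02170 × 1.08900 = 1.1126313
i = 1.1126313 − 1, so the required nominal rate is 0.1126.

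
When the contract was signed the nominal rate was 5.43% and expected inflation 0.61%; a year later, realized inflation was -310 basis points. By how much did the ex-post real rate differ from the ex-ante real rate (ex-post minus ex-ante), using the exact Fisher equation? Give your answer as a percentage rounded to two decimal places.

Ex-ante: (1 + 0.0543)/(1 + 0.0061) − 1 = 4.7908%
Ex-post: (1 + 0.0543)/(1 − 0.0310) − 1 = 8.8029%
Difference (ex-post − ex-ante) = 4.0121% → 4.01%.

4.01%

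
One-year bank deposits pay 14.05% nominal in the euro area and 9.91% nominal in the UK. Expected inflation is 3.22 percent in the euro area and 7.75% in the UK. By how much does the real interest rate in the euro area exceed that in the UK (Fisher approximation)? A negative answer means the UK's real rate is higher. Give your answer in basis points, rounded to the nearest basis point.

867 basis points

The euro area: 14.05% − 3.22% = 10.830%
The UK: 9.91% − 7.75% = 2.160%
Differential = 8.670% → 867 basis points.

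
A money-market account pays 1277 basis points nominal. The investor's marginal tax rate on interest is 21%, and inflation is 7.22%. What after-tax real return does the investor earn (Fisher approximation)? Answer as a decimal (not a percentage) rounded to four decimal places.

After-tax nominal return = 12.77% × (1 − 0.21) = 10.0883%.
r ≈ 10.0883% − 7.22% → 0.0287.

0.0287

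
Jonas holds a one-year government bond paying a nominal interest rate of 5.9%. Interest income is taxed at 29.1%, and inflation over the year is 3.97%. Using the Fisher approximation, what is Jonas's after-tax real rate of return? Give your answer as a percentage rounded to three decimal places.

After-tax nominal return = 5.9% × (1 − 0.291) = 4.1831%.
r ≈ 4.1831% − 3.97% → 0.213%.

0.213%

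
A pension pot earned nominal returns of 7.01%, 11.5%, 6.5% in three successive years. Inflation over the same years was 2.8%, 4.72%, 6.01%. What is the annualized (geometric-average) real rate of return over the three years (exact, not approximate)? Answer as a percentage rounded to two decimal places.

Compound the nominal returns: 1.0701 × 1.1150 × 1.0650 = 1.27071700.
Compound inflation: 1.0280 × 1.0472 × 1.0601 = 1.14122055.
Deflate: 1.27071700 / 1.14122055 = 1.11347189.
Annualized real rate = 1.11347189^(1/3) − 1 = 3.6477% → 3.65%.

3.65%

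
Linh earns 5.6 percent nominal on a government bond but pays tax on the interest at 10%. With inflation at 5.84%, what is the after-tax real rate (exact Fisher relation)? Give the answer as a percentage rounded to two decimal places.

-0.76%

After-tax nominal return = 5.6% × (1 − 0.1) = 5.0400%.
1 + r = 1.05040 / 1.05840 = 0.992441
After-tax real rate = 0.992441 − 1 → -0.76%.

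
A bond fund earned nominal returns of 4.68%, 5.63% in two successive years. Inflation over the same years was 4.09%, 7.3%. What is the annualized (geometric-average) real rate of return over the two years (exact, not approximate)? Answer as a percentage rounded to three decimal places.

-0.500%

Nominal growth factor = 1.0468 × 1.0563 = 1.10573484
Price-level growth factor = 1.0409 × 1.0730 = 1.11688570
Real growth factor = 1.10573484 / 1.11688570 = 0.99001611
Annualized real rate = 0.99001611^(1/2) − 1 = -0.5004% → -0.500%.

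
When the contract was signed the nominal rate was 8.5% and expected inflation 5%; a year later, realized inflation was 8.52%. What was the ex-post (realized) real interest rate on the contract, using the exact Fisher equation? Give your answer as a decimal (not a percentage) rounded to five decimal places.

-0.00018

Ex-post: (1 + 0.0850)/(1 + 0.0852) − 1 = -0.0184%
So the realized real rate is -0.00018.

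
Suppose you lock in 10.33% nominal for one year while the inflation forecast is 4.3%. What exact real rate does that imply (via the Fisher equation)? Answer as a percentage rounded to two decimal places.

By the Fisher equation, 1 + r = (1 + i)/(1 + π).
1 + r = 1.10330 / 1.04300 = 1.057814
r = 1.057814 − 1 = 5.7814%, i.e. 5.78%.

5.78%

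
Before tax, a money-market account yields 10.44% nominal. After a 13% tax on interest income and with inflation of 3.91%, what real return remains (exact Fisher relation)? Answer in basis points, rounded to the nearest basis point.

After-tax nominal return = 10.44% × (1 − 0.13) = 9.0828%.
1 + r = 1.090828 / 1.03910 = 1.049782
After-tax real rate = 1.049782 − 1 → 498 basis points.

498 basis points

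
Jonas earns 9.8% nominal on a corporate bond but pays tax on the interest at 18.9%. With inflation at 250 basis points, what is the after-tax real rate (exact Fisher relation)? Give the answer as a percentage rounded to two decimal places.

After-tax nominal return = 9.8% × (1 − 0.189) = 7.9478%.
1 + r = 1.079478 / 1.02500 = 1.053149
After-tax real rate = 1.053149 − 1 → 5.31%.

5.31%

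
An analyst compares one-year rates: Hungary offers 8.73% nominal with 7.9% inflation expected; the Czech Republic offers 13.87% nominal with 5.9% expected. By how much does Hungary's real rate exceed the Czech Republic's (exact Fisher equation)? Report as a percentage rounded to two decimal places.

-6.76%

Hungary: (1 + 0.0873)/(1 + 0.0790) − 1 = 0.7692%
The Czech Republic: (1 + 0.1387)/(1 + 0.0590) − 1 = 7.5260%
Differential = 0.7692% − 7.5260% = -6.7567% → -6.76%.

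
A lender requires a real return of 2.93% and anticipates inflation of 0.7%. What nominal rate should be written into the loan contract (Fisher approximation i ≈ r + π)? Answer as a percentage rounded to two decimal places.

i ≈ r + π = 2.93% + 0.7% = 3.63%.

3.63%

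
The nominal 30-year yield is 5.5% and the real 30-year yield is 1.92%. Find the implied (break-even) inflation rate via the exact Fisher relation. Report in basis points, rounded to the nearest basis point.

(1 + π) = (1 + i)/(1 + r) = 1.05500 / 1.01920 = 1.035126
Break-even inflation = 1.035126 − 1 → 351 basis points.

351 basis points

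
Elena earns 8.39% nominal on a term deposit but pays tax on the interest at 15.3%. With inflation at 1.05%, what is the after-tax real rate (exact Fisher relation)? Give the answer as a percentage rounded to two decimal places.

5.99%

After-tax nominal return = 8.39% × (1 − 0.153) = 7.10633%.
1 + r = 1.0710633 / 1.01050 = 1.059934
After-tax real rate = 1.059934 − 1 → 5.99%.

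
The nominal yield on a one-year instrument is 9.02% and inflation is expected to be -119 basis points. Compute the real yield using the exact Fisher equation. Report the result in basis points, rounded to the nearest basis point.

1 + r = 1.09020 / 0.98810 = 1.103330
r = 1.103330 − 1 = 10.3330%, i.e. 1033 basis points.

1033 basis points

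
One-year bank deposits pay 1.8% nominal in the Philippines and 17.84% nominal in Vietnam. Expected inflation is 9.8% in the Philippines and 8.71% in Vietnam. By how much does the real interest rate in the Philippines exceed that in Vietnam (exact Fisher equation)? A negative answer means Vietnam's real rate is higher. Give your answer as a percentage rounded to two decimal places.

-15.68%

The Philippines: (1 + 0.0180)/(1 + 0.0980) − 1 = -7.2860%
Vietnam: (1 + 0.1784)/(1 + 0.0871) − 1 = 8.3985%
Differential = -7.2860% − 8.3985% = -15.6845% → -15.68%.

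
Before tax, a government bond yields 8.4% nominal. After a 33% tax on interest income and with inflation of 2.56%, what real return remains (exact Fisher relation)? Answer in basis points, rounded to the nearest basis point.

299 basis points

After-tax nominal return = 8.4% × (1 − 0.33) = 5.6280%.
1 + r = 1.05628 / 1.02560 = 1.029914
After-tax real rate = 1.029914 − 1 → 299 basis points.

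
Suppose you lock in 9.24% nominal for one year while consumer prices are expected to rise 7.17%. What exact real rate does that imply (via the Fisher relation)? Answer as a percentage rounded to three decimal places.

1.932%

1 + r = 1.09240 / 1.07170 = 1.0193151
r = 1.0193151 − 1 = 1.93151%, i.e. 1.932%.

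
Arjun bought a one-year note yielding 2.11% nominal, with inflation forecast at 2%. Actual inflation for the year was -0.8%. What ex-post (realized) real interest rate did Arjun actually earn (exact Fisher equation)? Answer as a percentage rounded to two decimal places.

Ex-post: (1 + 0.0211)/(1 − 0.0080) − 1 = 2.9335%
So the realized real rate is 2.93%.

2.93%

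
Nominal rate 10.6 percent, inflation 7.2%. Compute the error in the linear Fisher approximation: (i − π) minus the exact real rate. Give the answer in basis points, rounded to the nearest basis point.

23 basis points

Approximate: r ≈ 10.600% − 7.200% = 3.4000%
Exact: (1 + 0.1060)/(1 + 0.0720) − 1 = 3.1716%
Error = 3.4000% − 3.1716% = 0.2284% → 23 basis points.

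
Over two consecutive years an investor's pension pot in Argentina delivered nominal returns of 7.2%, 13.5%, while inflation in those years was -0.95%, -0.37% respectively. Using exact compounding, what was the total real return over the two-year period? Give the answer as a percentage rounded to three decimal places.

Compound the nominal returns: 1.0720 × 1.1350 = 1.216720.
Compound inflation: 0.9905 × 0.9963 = 0.986835.
Deflate: 1.216720 / 0.986835 = 1.232952.
Total real return = 1.232952 − 1 → 23.295%.

23.295%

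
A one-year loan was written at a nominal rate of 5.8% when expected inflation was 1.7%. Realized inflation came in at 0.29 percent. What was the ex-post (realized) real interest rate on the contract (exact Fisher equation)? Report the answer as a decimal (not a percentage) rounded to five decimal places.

Ex-post: (1 + 0.0580)/(1 + 0.0029) − 1 = 5.4941%
So the realized real rate is 0.05494.

0.05494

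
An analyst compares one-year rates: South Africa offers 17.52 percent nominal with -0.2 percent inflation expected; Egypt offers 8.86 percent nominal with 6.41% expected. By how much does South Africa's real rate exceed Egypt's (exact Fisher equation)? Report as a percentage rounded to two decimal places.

South Africa: (1 + 0.1752)/(1 − 0.0020) − 1 = 17.7555%
Egypt: (1 + 0.0886)/(1 + 0.0641) − 1 = 2.3024%
Differential = 17.7555% − 2.3024% = 15.4531% → 15.45%.

15.45%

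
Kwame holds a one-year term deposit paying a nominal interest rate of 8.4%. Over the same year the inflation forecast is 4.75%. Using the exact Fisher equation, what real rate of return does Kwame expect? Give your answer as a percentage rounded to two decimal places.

3.48%

By the Fisher equation, 1 + r = (1 + i)/(1 + π).
1 + r = 1.08400 / 1.04750 = 1.034845
r = 1.034845 − 1 = 3.4845%, i.e. 3.48%.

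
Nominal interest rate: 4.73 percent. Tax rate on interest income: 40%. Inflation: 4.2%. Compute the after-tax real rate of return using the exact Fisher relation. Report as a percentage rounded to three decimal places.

-1.307%

After-tax nominal return = 4.73% × (1 − 0.4) = 2.8380%.
1 + r = 1.02838 / 1.04200 = 0.986929
After-tax real rate = 0.986929 − 1 → -1.307%.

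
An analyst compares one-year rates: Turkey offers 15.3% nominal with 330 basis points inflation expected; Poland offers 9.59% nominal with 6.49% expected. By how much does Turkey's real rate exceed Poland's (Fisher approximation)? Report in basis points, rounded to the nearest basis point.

890 basis points

Turkey: 15.3% − 3.3% = 12.000%
Poland: 9.59% − 6.49% = 3.100%
Differential = 8.900% → 890 basis points.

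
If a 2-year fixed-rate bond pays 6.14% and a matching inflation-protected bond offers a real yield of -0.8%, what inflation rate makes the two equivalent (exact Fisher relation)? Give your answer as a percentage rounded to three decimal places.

(1 + π) = (1 + i)/(1 + r) = 1.06140 / 0.99200 = 1.069960
Break-even inflation = 1.069960 − 1 → 6.996%.

6.996%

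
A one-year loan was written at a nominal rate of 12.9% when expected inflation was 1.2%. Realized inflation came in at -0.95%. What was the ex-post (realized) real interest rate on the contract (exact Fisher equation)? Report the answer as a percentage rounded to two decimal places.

13.98%

Ex-post: (1 + 0.1290)/(1 − 0.0095) − 1 = 13.9828%
So the realized real rate is 13.98%.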